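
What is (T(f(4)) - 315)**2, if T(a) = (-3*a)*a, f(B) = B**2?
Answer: 1172889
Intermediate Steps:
T(a) = -3*a**2
(T(f(4)) - 315)**2 = (-3*(4**2)**2 - 315)**2 = (-3*16**2 - 315)**2 = (-3*256 - 315)**2 = (-768 - 315)**2 = (-1083)**2 = 1172889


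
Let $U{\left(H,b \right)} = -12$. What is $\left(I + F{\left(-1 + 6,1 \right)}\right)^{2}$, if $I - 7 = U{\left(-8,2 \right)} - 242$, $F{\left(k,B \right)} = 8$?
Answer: $57121$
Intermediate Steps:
$I = -247$ ($I = 7 - 254 = -247$)
$\left(I + F{\left(-1 + 6,1 \right)}\right)^{2} = \left(-247 + 8\right)^{2} = \left(-239\right)^{2} = 57121$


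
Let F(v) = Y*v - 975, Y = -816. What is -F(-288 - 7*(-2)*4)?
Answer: -188337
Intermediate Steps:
F(v) = -975 - 816*v (F(v) = -816*v - 975 = -975 - 816*v)
-F(-288 - 7*(-2)*4) = -(-975 - 816*(-288 - 7*(-2)*4)) = -(-975 - 816*(-288 - (-14)*4)) = -(-975 - 816*(-288 - 1*(-56))) = -(-975 - 816*(-288 + 56)) = -(-975 - 816*(-232)) = -(-975 + 189312) = -1*188337 = -188337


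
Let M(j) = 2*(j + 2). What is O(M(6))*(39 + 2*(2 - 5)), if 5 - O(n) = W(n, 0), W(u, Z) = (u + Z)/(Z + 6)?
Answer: 77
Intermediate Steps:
M(j) = 4 + 2*j (M(j) = 2*(2 + j) = 4 + 2*j)
W(u, Z) = (Z + u)/(6 + Z)
O(n) = 5 - n/6 (O(n) = 5 - (0 + n)/(6 + 0) = 5 - n/6)
O(M(6))*(39 + 2*(2 - 5)) = (5 - (4 + 2*6)/6)*(39 + 2*(2 - 5)) = (5 - (4 + 12)/6)*(39 + 2*(-3)) = (5 - ⅙*16)*(39 - 6) = (5 - 8/3)*33 = (7/3)*33 = 77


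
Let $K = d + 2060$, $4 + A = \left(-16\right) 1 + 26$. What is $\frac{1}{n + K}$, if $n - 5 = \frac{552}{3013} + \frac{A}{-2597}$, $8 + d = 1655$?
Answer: $\frac{340207}{1262909926} \approx 0.00026938$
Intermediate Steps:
$d = 1647$ ($d = -8 + 1655 = 1647$)
$A = 6$ ($A = -4 + \left(\left(-16\right) 1 + 26\right) = -4 + \left(-16 + 26\right) = -4 + 10 = 6$)
$n = \frac{1762577}{340207}$ ($n = 5 + \left(\frac{552}{3013} + \frac{6}{-2597}\right) = 5 + \left(552 \cdot \frac{1}{3013} + 6 \left(- \frac{1}{2597}\right)\right) = 5 + \left(\frac{24}{131} - \frac{6}{2597}\right) = 5 + \frac{61542}{340207} = \frac{1762577}{340207} \approx 5.1809$)
$K = 3707$ ($K = 1647 + 2060 = 3707$)
$\frac{1}{n + K} = \frac{1}{\frac{1762577}{340207} + 3707} = \frac{1}{\frac{1262909926}{340207}} = \frac{340207}{1262909926}$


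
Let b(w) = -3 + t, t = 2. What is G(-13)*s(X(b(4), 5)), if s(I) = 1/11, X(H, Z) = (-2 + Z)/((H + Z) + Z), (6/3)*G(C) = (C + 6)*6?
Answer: -21/11 ≈ -1.9091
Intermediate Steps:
G(C) = 18 + 3*C (G(C) = ((C + 6)*6)/2 = ((6 + C)*6)/2 = (36 + 6*C)/2 = 18 + 3*C)
b(w) = -1 (b(w) = -3 + 2 = -1)
X(H, Z) = (-2 + Z)/(H + 2*Z)
s(I) = 1/11
G(-13)*s(X(b(4), 5)) = (18 + 3*(-13))*(1/11) = (18 - 39)*(1/11) = -21*1/11 = -21/11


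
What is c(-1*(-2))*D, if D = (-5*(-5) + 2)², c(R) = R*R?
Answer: 2916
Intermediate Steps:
c(R) = R²
D = 729 (D = (25 + 2)² = 27² = 729)
c(-1*(-2))*D = (-1*(-2))²*729 = 2²*729 = 4*729 = 2916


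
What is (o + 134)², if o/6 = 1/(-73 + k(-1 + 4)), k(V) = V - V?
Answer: 95570176/5329 ≈ 17934.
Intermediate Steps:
k(V) = 0
o = -6/73 (o = 6/(-73 + 0) = 6/(-73) = 6*(-1/73) = -6/73 ≈ -0.082192)
(o + 134)² = (-6/73 + 134)² = (9776/73)² = 95570176/5329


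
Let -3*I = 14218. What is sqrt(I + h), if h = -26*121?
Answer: 2*I*sqrt(17742)/3 ≈ 88.799*I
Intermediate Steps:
h = -3146
I = -14218/3 (I = -1/3*14218 = -14218/3 ≈ -4739.3)
sqrt(I + h) = sqrt(-14218/3 - 3146) = sqrt(-23656/3) = 2*I*sqrt(17742)/3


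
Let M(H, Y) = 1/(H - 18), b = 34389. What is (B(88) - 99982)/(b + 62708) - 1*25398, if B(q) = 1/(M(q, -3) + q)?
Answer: -15194070831598/598214617 ≈ -25399.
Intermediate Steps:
M(H, Y) = 1/(-18 + H)
B(q) = 1/(q + 1/(-18 + q)) (B(q) = 1/(1/(-18 + q) + q) = 1/(q + 1/(-18 + q)))
(B(88) - 99982)/(b + 62708) - 1*25398 = ((-18 + 88)/(1 + 88*(-18 + 88)) - 99982)/(34389 + 62708) - 1*25398 = (70/(1 + 88*70) - 99982)/97097 - 25398 = (70/(1 + 6160) - 99982)*(1/97097) - 25398 = (70/6161 - 99982)*(1/97097) - 25398 = -615989032/6161*1/97097 - 25398 = -615989032/598214617 - 25398 = -15194070831598/598214617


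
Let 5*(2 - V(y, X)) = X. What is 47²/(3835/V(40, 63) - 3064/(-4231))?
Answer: -495352787/80967033 ≈ -6.1180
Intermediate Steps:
V(y, X) = 2 - X/5
47²/(3835/V(40, 63) - 3064/(-4231)) = 47²/(3835/(2 - ⅕*63) - 3064/(-4231)) = 2209/(3835/(2 - 63/5) - 3064*(-1/4231)) = 2209/(3835/(-53/5) + 3064/4231) = 2209/(3835*(-5/53) + 3064/4231) = 2209/(-19175/53 + 3064/4231) = 2209/(-80967033/224243) = 2209*(-224243/80967033) = -495352787/80967033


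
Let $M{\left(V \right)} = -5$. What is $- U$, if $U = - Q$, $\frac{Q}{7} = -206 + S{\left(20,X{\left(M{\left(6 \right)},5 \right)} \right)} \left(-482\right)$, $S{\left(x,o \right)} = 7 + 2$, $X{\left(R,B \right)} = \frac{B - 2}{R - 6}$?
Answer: $-31808$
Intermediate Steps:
$X{\left(R,B \right)} = \frac{-2 + B}{-6 + R}$ ($X{\left(R,B \right)} = \frac{-2 + B}{R - 6} = \frac{-2 + B}{-6 + R}$)
$S{\left(x,o \right)} = 9$
$Q = -31808$ ($Q = 7 \left(-206 + 9 \left(-482\right)\right) = 7 \left(-206 - 4338\right) = 7 \left(-4544\right) = -31808$)
$U = 31808$ ($U = \left(-1\right) \left(-31808\right) = 31808$)
$- U = \left(-1\right) 31808 = -31808$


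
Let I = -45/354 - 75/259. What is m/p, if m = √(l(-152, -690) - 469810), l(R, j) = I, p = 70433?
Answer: I*√438819769076710/2152573346 ≈ 0.0097316*I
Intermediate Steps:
I = -12735/30562 (I = -45*1/354 - 75*1/259 = -15/118 - 75/259 = -12735/30562 ≈ -0.41669)
l(R, j) = -12735/30562
m = I*√438819769076710/30562 (m = √(-12735/30562 - 469810) = √(-14358345955/30562) = I*√438819769076710/30562 ≈ 685.43*I)
m/p = (I*√438819769076710/30562)/70433 = (I*√438819769076710/30562)*(1/70433) = I*√438819769076710/2152573346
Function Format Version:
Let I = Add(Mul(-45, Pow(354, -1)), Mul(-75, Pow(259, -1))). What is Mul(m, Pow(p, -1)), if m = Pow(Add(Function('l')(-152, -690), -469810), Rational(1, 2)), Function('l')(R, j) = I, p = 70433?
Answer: Mul(Rational(1, 2152573346), I, Pow(438819769076710, Rational(1, 2))) ≈ Mul(0.0097316, I)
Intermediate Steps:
I = Rational(-12735, 30562) (I = Add(Mul(-45, Rational(1, 354)), Mul(-75, Rational(1, 259))) = Add(Rational(-15, 118), Rational(-75, 259)) = Rational(-12735, 30562) ≈ -0.41669)
Function('l')(R, j) = Rational(-12735, 30562)
m = Mul(Rational(1, 30562), I, Pow(438819769076710, Rational(1, 2))) (m = Pow(Add(Rational(-12735, 30562), -469810), Rational(1, 2)) = Pow(Rational(-14358345955, 30562), Rational(1, 2)) = Mul(Rational(1, 30562), I, Pow(438819769076710, Rational(1, 2))) ≈ Mul(685.43, I))
Mul(m, Pow(p, -1)) = Mul(Mul(Rational(1, 30562), I, Pow(438819769076710, Rational(1, 2))), Pow(70433, -1)) = Mul(Mul(Rational(1, 30562), I, Pow(438819769076710, Rational(1, 2))), Rational(1, 70433)) = Mul(Rational(1, 2152573346), I, Pow(438819769076710, Rational(1, 2)))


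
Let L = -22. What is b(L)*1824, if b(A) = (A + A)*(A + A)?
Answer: 3531264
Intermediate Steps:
b(A) = 4*A² (b(A) = (2*A)*(2*A) = 4*A²)
b(L)*1824 = (4*(-22)²)*1824 = (4*484)*1824 = 1936*1824 = 3531264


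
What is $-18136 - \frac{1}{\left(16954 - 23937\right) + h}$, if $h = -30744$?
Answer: $- \frac{684216871}{37727} \approx -18136.0$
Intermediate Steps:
$-18136 - \frac{1}{\left(16954 - 23937\right) + h} = -18136 - \frac{1}{\left(16954 - 23937\right) - 30744} = -18136 - \frac{1}{-6983 - 30744} = -18136 - \frac{1}{-37727} = -18136 - - \frac{1}{37727} = -18136 + \frac{1}{37727} = - \frac{684216871}{37727}$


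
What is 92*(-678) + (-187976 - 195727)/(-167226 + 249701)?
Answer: -5144844303/82475 ≈ -62381.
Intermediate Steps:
92*(-678) + (-187976 - 195727)/(-167226 + 249701) = -62376 - 383703/82475 = -5144844303/82475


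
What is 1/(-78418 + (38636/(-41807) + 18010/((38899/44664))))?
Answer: -1626250493/93899320119358 ≈ -1.7319e-5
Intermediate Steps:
1/(-78418 + (38636/(-41807) + 18010/((38899/44664)))) = 1/(-78418 + (38636*(-1/41807) + 18010/((38899*(1/44664))))) = 1/(-78418 + (-38636/41807 + 18010/(38899/44664))) = 1/(-78418 + (-38636/41807 + 18010*(44664/38899))) = 1/(-78418 + (-38636/41807 + 804398640/38899)) = 1/(-78418 + 33627991040716/1626250493) = 1/(-93899320119358/1626250493) = -1626250493/93899320119358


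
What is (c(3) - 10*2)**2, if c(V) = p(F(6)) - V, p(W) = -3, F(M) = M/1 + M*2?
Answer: 676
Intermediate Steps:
F(M) = 3*M (F(M) = M*1 + 2*M = M + 2*M = 3*M)
c(V) = -3 - V
(c(3) - 10*2)**2 = ((-3 - 1*3) - 10*2)**2 = ((-3 - 3) - 20)**2 = (-6 - 20)**2 = (-26)**2 = 676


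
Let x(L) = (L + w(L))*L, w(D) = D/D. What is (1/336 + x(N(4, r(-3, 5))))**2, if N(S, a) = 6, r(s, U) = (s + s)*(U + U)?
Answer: 199176769/112896 ≈ 1764.3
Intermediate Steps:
w(D) = 1
r(s, U) = 4*U*s (r(s, U) = (2*s)*(2*U) = 4*U*s)
x(L) = L*(1 + L) (x(L) = (L + 1)*L = (1 + L)*L = L*(1 + L))
(1/336 + x(N(4, r(-3, 5))))**2 = (1/336 + 6*(1 + 6))**2 = (1/336 + 6*7)**2 = (1/336 + 42)**2 = (14113/336)**2 = 199176769/112896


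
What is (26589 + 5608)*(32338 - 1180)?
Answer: 1003194126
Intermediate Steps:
(26589 + 5608)*(32338 - 1180) = 32197*31158 = 1003194126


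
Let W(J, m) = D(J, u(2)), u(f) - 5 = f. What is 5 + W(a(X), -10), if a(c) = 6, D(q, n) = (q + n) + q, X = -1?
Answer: 24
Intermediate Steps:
u(f) = 5 + f
D(q, n) = n + 2*q (D(q, n) = (n + q) + q = n + 2*q)
W(J, m) = 7 + 2*J (W(J, m) = (5 + 2) + 2*J = 7 + 2*J)
5 + W(a(X), -10) = 5 + (7 + 2*6) = 5 + (7 + 12) = 5 + 19 = 24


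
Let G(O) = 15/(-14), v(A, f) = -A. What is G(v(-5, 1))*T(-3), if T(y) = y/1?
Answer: 45/14 ≈ 3.2143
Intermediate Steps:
T(y) = y (T(y) = y*1 = y)
G(O) = -15/14 (G(O) = 15*(-1/14) = -15/14)
G(v(-5, 1))*T(-3) = -15/14*(-3) = 45/14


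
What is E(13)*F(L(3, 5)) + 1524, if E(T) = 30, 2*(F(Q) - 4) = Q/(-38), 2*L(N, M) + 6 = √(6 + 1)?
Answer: 62517/38 - 15*√7/76 ≈ 1644.7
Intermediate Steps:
L(N, M) = -3 + √7/2 (L(N, M) = -3 + √(6 + 1)/2 = -3 + √7/2)
F(Q) = 4 - Q/76 (F(Q) = 4 + (Q/(-38))/2 = 4 + (Q*(-1/38))/2 = 4 + (-Q/38)/2 = 4 - Q/76)
E(13)*F(L(3, 5)) + 1524 = 30*(4 - (-3 + √7/2)/76) + 1524 = 30*(4 + (3/76 - √7/152)) + 1524 = 30*(307/76 - √7/152) + 1524 = (4605/38 - 15*√7/76) + 1524 = 62517/38 - 15*√7/76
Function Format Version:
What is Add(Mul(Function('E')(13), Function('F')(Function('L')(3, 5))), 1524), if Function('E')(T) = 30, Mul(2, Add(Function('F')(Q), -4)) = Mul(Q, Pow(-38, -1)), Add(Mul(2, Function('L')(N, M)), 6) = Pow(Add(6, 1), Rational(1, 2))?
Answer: Add(Rational(62517, 38), Mul(Rational(-15, 76), Pow(7, Rational(1, 2)))) ≈ 1644.7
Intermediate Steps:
Function('L')(N, M) = Add(-3, Mul(Rational(1, 2), Pow(7, Rational(1, 2)))) (Function('L')(N, M) = Add(-3, Mul(Rational(1, 2), Pow(Add(6, 1), Rational(1, 2)))) = Add(-3, Mul(Rational(1, 2), Pow(7, Rational(1, 2)))))
Function('F')(Q) = Add(4, Mul(Rational(-1, 76), Q)) (Function('F')(Q) = Add(4, Mul(Rational(1, 2), Mul(Q, Pow(-38, -1)))) = Add(4, Mul(Rational(1, 2), Mul(Q, Rational(-1, 38)))) = Add(4, Mul(Rational(1, 2), Mul(Rational(-1, 38), Q))) = Add(4, Mul(Rational(-1, 76), Q)))
Add(Mul(Function('E')(13), Function('F')(Function('L')(3, 5))), 1524) = Add(Mul(30, Add(4, Mul(Rational(-1, 76), Add(-3, Mul(Rational(1, 2), Pow(7, Rational(1, 2))))))), 1524) = Add(Mul(30, Add(4, Add(Rational(3, 76), Mul(Rational(-1, 152), Pow(7, Rational(1, 2)))))), 1524) = Add(Mul(30, Add(Rational(307, 76), Mul(Rational(-1, 152), Pow(7, Rational(1, 2))))), 1524) = Add(Add(Rational(4605, 38), Mul(Rational(-15, 76), Pow(7, Rational(1, 2)))), 1524) = Add(Rational(62517, 38), Mul(Rational(-15, 76), Pow(7, Rational(1, 2))))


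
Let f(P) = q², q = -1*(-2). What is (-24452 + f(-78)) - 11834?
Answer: -36282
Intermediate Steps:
q = 2
f(P) = 4 (f(P) = 2² = 4)
(-24452 + f(-78)) - 11834 = (-24452 + 4) - 11834 = -24448 - 11834 = -36282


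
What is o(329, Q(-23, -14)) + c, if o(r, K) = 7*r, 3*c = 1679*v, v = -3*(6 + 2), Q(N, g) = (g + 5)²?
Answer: -11129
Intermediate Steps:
Q(N, g) = (5 + g)²
v = -24 (v = -3*8 = -24)
c = -13432 (c = (1679*(-24))/3 = (⅓)*(-40296) = -13432)
o(329, Q(-23, -14)) + c = 7*329 - 13432 = 2303 - 13432 = -11129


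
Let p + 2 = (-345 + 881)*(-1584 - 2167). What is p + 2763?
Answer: -2007775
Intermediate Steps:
p = -2010538 (p = -2 + (-345 + 881)*(-1584 - 2167) = -2 + 536*(-3751) = -2 - 2010536 = -2010538)
p + 2763 = -2010538 + 2763 = -2007775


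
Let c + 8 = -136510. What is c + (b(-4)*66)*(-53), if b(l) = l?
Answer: -122526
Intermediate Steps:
c = -136518 (c = -8 - 136510 = -136518)
c + (b(-4)*66)*(-53) = -136518 - 4*66*(-53) = -136518 - 264*(-53) = -136518 + 13992 = -122526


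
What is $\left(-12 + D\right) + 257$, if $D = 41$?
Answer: $286$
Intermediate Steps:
$\left(-12 + D\right) + 257 = \left(-12 + 41\right) + 257 = 29 + 257 = 286$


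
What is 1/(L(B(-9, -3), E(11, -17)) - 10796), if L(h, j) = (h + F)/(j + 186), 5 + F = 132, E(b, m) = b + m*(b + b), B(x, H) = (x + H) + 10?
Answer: -177/1911017 ≈ -9.2621e-5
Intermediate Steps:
B(x, H) = 10 + H + x (B(x, H) = (H + x) + 10 = 10 + H + x)
E(b, m) = b + 2*b*m (E(b, m) = b + m*(2*b) = b + 2*b*m)
F = 127 (F = -5 + 132 = 127)
L(h, j) = (127 + h)/(186 + j) (L(h, j) = (h + 127)/(j + 186) = (127 + h)/(186 + j))
1/(L(B(-9, -3), E(11, -17)) - 10796) = 1/((127 + (10 - 3 - 9))/(186 + 11*(1 + 2*(-17))) - 10796) = 1/((127 - 2)/(186 + 11*(1 - 34)) - 10796) = 1/(125/(186 + 11*(-33)) - 10796) = 1/(125/(186 - 363) - 10796) = 1/(125/(-177) - 10796) = 1/(-1/177*125 - 10796) = 1/(-125/177 - 10796) = 1/(-1911017/177) = -177/1911017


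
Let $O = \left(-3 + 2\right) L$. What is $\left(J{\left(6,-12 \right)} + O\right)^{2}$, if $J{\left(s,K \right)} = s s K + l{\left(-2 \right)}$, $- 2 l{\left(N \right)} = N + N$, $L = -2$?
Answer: $183184$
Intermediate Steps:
$l{\left(N \right)} = - N$ ($l{\left(N \right)} = - \frac{N + N}{2} = - \frac{2 N}{2} = - N$)
$J{\left(s,K \right)} = 2 + K s^{2}$ ($J{\left(s,K \right)} = s s K - -2 = s^{2} K + 2 = K s^{2} + 2 = 2 + K s^{2}$)
$O = 2$ ($O = \left(-3 + 2\right) \left(-2\right) = \left(-1\right) \left(-2\right) = 2$)
$\left(J{\left(6,-12 \right)} + O\right)^{2} = \left(\left(2 - 12 \cdot 6^{2}\right) + 2\right)^{2} = \left(\left(2 - 432\right) + 2\right)^{2} = \left(-430 + 2\right)^{2} = \left(-428\right)^{2} = 183184$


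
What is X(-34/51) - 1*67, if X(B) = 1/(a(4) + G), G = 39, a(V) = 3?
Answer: -2813/42 ≈ -66.976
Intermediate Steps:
X(B) = 1/42 (X(B) = 1/(3 + 39) = 1/42)
X(-34/51) - 1*67 = 1/42 - 1*67 = 1/42 - 67 = -2813/42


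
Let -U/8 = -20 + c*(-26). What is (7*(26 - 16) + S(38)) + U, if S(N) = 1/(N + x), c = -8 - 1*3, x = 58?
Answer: -197567/96 ≈ -2058.0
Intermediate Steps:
c = -11 (c = -8 - 3 = -11)
U = -2128 (U = -8*(-20 - 11*(-26)) = -8*(-20 + 286) = -8*266 = -2128)
S(N) = 1/(58 + N) (S(N) = 1/(N + 58) = 1/(58 + N))
(7*(26 - 16) + S(38)) + U = (7*(26 - 16) + 1/(58 + 38)) - 2128 = (7*10 + 1/96) - 2128 = (70 + 1/96) - 2128 = 6721/96 - 2128 = -197567/96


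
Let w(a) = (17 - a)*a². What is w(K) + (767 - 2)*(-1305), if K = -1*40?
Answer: -907125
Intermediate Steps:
K = -40
w(a) = a²*(17 - a)
w(K) + (767 - 2)*(-1305) = (-40)²*(17 - 1*(-40)) + (767 - 2)*(-1305) = 1600*(17 + 40) + 765*(-1305) = 1600*57 - 998325 = 91200 - 998325 = -907125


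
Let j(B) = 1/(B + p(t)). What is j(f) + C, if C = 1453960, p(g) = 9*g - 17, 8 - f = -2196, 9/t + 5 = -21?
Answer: 82557302786/56781 ≈ 1.4540e+6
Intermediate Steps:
t = -9/26 (t = 9/(-5 - 21) = 9/(-26) = 9*(-1/26) = -9/26 ≈ -0.34615)
f = 2204 (f = 8 - 1*(-2196) = 8 + 2196 = 2204)
p(g) = -17 + 9*g
j(B) = 1/(-523/26 + B) (j(B) = 1/(B + (-17 + 9*(-9/26))) = 1/(B + (-17 - 81/26)) = 1/(B - 523/26) = 1/(-523/26 + B))
j(f) + C = 26/(-523 + 26*2204) + 1453960 = 26/(-523 + 57304) + 1453960 = 26/56781 + 1453960 = 82557302786/56781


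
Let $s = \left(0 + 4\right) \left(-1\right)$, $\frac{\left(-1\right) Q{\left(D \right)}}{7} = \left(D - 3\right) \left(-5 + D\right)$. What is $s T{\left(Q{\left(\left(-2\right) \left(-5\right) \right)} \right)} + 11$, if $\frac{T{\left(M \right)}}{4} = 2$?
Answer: $-21$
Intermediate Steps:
$Q{\left(D \right)} = - 7 \left(-5 + D\right) \left(-3 + D\right)$ ($Q{\left(D \right)} = - 7 \left(D - 3\right) \left(-5 + D\right) = - 7 \left(-3 + D\right) \left(-5 + D\right) = - 7 \left(-5 + D\right) \left(-3 + D\right)$)
$T{\left(M \right)} = 8$ ($T{\left(M \right)} = 4 \cdot 2 = 8$)
$s = -4$ ($s = 4 \left(-1\right) = -4$)
$s T{\left(Q{\left(\left(-2\right) \left(-5\right) \right)} \right)} + 11 = \left(-4\right) 8 + 11 = -32 + 11 = -21$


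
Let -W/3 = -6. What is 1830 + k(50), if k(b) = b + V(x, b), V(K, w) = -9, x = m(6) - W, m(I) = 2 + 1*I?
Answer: 1871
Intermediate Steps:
W = 18 (W = -3*(-6) = 18)
m(I) = 2 + I
x = -10 (x = (2 + 6) - 1*18 = 8 - 18 = -10)
k(b) = -9 + b (k(b) = b - 9 = -9 + b)
1830 + k(50) = 1830 + (-9 + 50) = 1830 + 41 = 1871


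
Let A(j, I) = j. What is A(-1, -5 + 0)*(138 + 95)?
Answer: -233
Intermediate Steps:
A(-1, -5 + 0)*(138 + 95) = -(138 + 95) = -1*233 = -233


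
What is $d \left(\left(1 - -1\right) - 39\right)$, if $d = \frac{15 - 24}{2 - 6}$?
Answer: $- \frac{333}{4} \approx -83.25$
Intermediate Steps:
$d = \frac{9}{4}$ ($d = - \frac{9}{-4} = \left(-9\right) \left(- \frac{1}{4}\right) = \frac{9}{4} \approx 2.25$)
$d \left(\left(1 - -1\right) - 39\right) = \frac{9 \left(\left(1 - -1\right) - 39\right)}{4} = \frac{9 \left(\left(1 + 1\right) - 39\right)}{4} = \frac{9 \left(2 - 39\right)}{4} = \frac{9}{4} \left(-37\right) = - \frac{333}{4}$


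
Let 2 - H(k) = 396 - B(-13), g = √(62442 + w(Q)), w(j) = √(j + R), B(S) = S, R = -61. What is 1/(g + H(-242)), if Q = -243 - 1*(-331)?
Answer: -1/(407 - √(62442 + 3*√3)) ≈ -0.0063651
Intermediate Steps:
Q = 88 (Q = -243 + 331 = 88)
w(j) = √(-61 + j) (w(j) = √(j - 61) = √(-61 + j))
g = √(62442 + 3*√3) (g = √(62442 + √(-61 + 88)) = √(62442 + √27) = √(62442 + 3*√3) ≈ 249.89)
H(k) = -407 (H(k) = 2 - (396 - 1*(-13)) = 2 - (396 + 13) = 2 - 1*409 = 2 - 409 = -407)
1/(g + H(-242)) = 1/(√(62442 + 3*√3) - 407) = 1/(-407 + √(62442 + 3*√3))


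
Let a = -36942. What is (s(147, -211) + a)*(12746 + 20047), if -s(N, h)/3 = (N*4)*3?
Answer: -1384979562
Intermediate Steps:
s(N, h) = -36*N (s(N, h) = -3*N*4*3 = -3*4*N*3 = -36*N)
(s(147, -211) + a)*(12746 + 20047) = (-36*147 - 36942)*(12746 + 20047) = (-5292 - 36942)*32793 = -42234*32793 = -1384979562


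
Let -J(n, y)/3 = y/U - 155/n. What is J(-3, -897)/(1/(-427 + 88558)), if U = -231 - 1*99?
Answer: -1581687057/110 ≈ -1.4379e+7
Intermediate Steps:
U = -330 (U = -231 - 99 = -330)
J(n, y) = 465/n + y/110 (J(n, y) = -3*(y/(-330) - 155/n) = -3*(y*(-1/330) - 155/n) = -3*(-y/330 - 155/n) = -3*(-155/n - y/330) = 465/n + y/110)
J(-3, -897)/(1/(-427 + 88558)) = (465/(-3) + (1/110)*(-897))/(1/(-427 + 88558)) = (465*(-1/3) - 897/110)/(1/88131) = (-155 - 897/110)/(1/88131) = -17947/110*88131 = -1581687057/110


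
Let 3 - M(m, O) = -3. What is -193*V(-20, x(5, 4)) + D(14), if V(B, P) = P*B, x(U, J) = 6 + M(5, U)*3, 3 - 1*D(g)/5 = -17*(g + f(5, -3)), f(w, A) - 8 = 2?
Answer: 94695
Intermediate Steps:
M(m, O) = 6 (M(m, O) = 3 - 1*(-3) = 3 + 3 = 6)
f(w, A) = 10 (f(w, A) = 8 + 2 = 10)
D(g) = 865 + 85*g (D(g) = 15 - (-85)*(g + 10) = 15 - (-85)*(10 + g) = 15 - 5*(-170 - 17*g) = 15 + (850 + 85*g) = 865 + 85*g)
x(U, J) = 24 (x(U, J) = 6 + 6*3 = 6 + 18 = 24)
V(B, P) = B*P
-193*V(-20, x(5, 4)) + D(14) = -(-3860)*24 + (865 + 85*14) = -193*(-480) + (865 + 1190) = 92640 + 2055 = 94695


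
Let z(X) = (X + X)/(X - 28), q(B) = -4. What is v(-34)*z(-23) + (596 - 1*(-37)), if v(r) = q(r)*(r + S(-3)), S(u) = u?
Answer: 39091/51 ≈ 766.49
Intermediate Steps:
v(r) = 12 - 4*r (v(r) = -4*(r - 3) = -4*(-3 + r) = 12 - 4*r)
z(X) = 2*X/(-28 + X) (z(X) = (2*X)/(-28 + X) = 2*X/(-28 + X))
v(-34)*z(-23) + (596 - 1*(-37)) = (12 - 4*(-34))*(2*(-23)/(-28 - 23)) + (596 - 1*(-37)) = (12 + 136)*(2*(-23)/(-51)) + (596 + 37) = 148*(2*(-23)*(-1/51)) + 633 = 148*(46/51) + 633 = 6808/51 + 633 = 39091/51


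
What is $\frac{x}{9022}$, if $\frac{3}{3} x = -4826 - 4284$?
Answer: $- \frac{4555}{4511} \approx -1.0098$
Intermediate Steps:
$x = -9110$ ($x = -4826 - 4284 = -9110$)
$\frac{x}{9022} = - \frac{9110}{9022} = \left(-9110\right) \frac{1}{9022} = - \frac{4555}{4511}$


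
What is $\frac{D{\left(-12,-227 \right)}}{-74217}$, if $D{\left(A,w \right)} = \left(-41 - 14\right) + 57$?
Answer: $- \frac{2}{74217} \approx -2.6948 \cdot 10^{-5}$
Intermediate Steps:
$D{\left(A,w \right)} = 2$ ($D{\left(A,w \right)} = -55 + 57 = 2$)
$\frac{D{\left(-12,-227 \right)}}{-74217} = \frac{2}{-74217} = 2 \left(- \frac{1}{74217}\right) = - \frac{2}{74217}$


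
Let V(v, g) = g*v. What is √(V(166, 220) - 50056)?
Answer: 12*I*√94 ≈ 116.34*I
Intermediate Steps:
√(V(166, 220) - 50056) = √(220*166 - 50056) = √(36520 - 50056) = √(-13536) = 12*I*√94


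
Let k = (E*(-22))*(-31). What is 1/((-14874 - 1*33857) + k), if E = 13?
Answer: -1/39865 ≈ -2.5085e-5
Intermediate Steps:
k = 8866 (k = (13*(-22))*(-31) = -286*(-31) = 8866)
1/((-14874 - 1*33857) + k) = 1/((-14874 - 1*33857) + 8866) = 1/((-14874 - 33857) + 8866) = 1/(-48731 + 8866) = 1/(-39865) = -1/39865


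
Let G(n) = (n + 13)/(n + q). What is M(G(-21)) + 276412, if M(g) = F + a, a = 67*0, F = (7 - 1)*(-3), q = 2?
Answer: 276394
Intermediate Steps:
F = -18 (F = 6*(-3) = -18)
a = 0
G(n) = (13 + n)/(2 + n) (G(n) = (n + 13)/(n + 2) = (13 + n)/(2 + n))
M(g) = -18 (M(g) = -18 + 0 = -18)
M(G(-21)) + 276412 = -18 + 276412 = 276394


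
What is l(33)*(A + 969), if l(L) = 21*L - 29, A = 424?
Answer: 924952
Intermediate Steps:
l(L) = -29 + 21*L
l(33)*(A + 969) = (-29 + 21*33)*(424 + 969) = (-29 + 693)*1393 = 664*1393 = 924952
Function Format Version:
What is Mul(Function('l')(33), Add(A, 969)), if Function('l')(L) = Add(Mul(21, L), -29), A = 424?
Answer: 924952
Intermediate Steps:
Function('l')(L) = Add(-29, Mul(21, L))
Mul(Function('l')(33), Add(A, 969)) = Mul(Add(-29, Mul(21, 33)), Add(424, 969)) = Mul(Add(-29, 693), 1393) = Mul(664, 1393) = 924952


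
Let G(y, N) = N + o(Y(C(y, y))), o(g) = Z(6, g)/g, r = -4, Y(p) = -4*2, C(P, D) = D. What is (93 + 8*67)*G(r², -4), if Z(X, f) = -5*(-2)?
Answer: -13209/4 ≈ -3302.3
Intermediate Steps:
Z(X, f) = 10
Y(p) = -8
o(g) = 10/g
G(y, N) = -5/4 + N (G(y, N) = N + 10/(-8) = N + 10*(-⅛) = N - 5/4 = -5/4 + N)
(93 + 8*67)*G(r², -4) = (93 + 8*67)*(-5/4 - 4) = (93 + 536)*(-21/4) = 629*(-21/4) = -13209/4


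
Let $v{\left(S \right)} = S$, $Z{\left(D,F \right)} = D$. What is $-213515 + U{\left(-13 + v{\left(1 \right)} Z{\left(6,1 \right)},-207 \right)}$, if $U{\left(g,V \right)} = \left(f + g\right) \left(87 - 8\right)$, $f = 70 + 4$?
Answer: $-208222$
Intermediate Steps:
$f = 74$
$U{\left(g,V \right)} = 5846 + 79 g$ ($U{\left(g,V \right)} = \left(74 + g\right) \left(87 - 8\right) = \left(74 + g\right) 79 = 5846 + 79 g$)
$-213515 + U{\left(-13 + v{\left(1 \right)} Z{\left(6,1 \right)},-207 \right)} = -213515 + \left(5846 + 79 \left(-13 + 1 \cdot 6\right)\right) = -213515 + \left(5846 + 79 \left(-13 + 6\right)\right) = -213515 + \left(5846 + 79 \left(-7\right)\right) = -213515 + \left(5846 - 553\right) = -213515 + 5293 = -208222$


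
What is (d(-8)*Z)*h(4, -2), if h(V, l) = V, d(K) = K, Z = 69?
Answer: -2208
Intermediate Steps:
(d(-8)*Z)*h(4, -2) = -8*69*4 = -552*4 = -2208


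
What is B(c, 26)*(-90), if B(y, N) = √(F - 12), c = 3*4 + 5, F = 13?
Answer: -90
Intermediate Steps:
c = 17 (c = 12 + 5 = 17)
B(y, N) = 1 (B(y, N) = √(13 - 12) = √1 = 1)
B(c, 26)*(-90) = 1*(-90) = -90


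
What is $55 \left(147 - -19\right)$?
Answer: $9130$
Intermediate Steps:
$55 \left(147 - -19\right) = 55 \left(147 + \left(-1 + 20\right)\right) = 55 \left(147 + 19\right) = 55 \cdot 166 = 9130$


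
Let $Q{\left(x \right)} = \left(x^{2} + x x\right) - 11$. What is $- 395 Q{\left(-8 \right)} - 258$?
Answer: $-46473$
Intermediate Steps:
$Q{\left(x \right)} = -11 + 2 x^{2}$ ($Q{\left(x \right)} = \left(x^{2} + x^{2}\right) - 11 = 2 x^{2} - 11 = -11 + 2 x^{2}$)
$- 395 Q{\left(-8 \right)} - 258 = - 395 \left(-11 + 2 \left(-8\right)^{2}\right) - 258 = - 395 \left(-11 + 2 \cdot 64\right) - 258 = - 395 \left(-11 + 128\right) - 258 = \left(-395\right) 117 - 258 = -46215 - 258 = -46473$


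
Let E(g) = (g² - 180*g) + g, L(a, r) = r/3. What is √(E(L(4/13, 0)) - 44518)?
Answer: I*√44518 ≈ 210.99*I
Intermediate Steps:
L(a, r) = r/3 (L(a, r) = r*(⅓) = r/3)
E(g) = g² - 179*g
√(E(L(4/13, 0)) - 44518) = √(((⅓)*0)*(-179 + (⅓)*0) - 44518) = √(0*(-179 + 0) - 44518) = √(0*(-179) - 44518) = √(0 - 44518) = √(-44518) = I*√44518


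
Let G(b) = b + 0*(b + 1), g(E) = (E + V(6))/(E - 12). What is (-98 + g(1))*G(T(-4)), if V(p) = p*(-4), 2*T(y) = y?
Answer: 2110/11 ≈ 191.82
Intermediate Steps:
T(y) = y/2
V(p) = -4*p
g(E) = (-24 + E)/(-12 + E) (g(E) = (E - 4*6)/(E - 12) = (E - 24)/(-12 + E) = (-24 + E)/(-12 + E))
G(b) = b (G(b) = b + 0*(1 + b) = b + 0 = b)
(-98 + g(1))*G(T(-4)) = (-98 + (-24 + 1)/(-12 + 1))*((½)*(-4)) = (-98 - 23/(-11))*(-2) = (-98 - 1/11*(-23))*(-2) = (-98 + 23/11)*(-2) = -1055/11*(-2) = 2110/11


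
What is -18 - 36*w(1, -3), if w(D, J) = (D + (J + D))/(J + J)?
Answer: -24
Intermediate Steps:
w(D, J) = (J + 2*D)/(2*J) (w(D, J) = (D + (D + J))/((2*J)) = (J + 2*D)*(1/(2*J)) = (J + 2*D)/(2*J))
-18 - 36*w(1, -3) = -18 - 36*(1 + (½)*(-3))/(-3) = -18 - (-12)*(1 - 3/2) = -18 - (-12)*(-1)/2 = -18 - 36*⅙ = -18 - 6 = -24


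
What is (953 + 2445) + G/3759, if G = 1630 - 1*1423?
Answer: 4257763/1253 ≈ 3398.1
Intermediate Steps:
G = 207 (G = 1630 - 1423 = 207)
(953 + 2445) + G/3759 = (953 + 2445) + 207/3759 = 3398 + 207*(1/3759) = 3398 + 69/1253 = 4257763/1253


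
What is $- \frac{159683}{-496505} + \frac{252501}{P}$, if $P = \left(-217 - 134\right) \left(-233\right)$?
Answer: $\frac{46142454598}{13535222805} \approx 3.4091$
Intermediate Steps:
$P = 81783$ ($P = \left(-351\right) \left(-233\right) = 81783$)
$- \frac{159683}{-496505} + \frac{252501}{P} = - \frac{159683}{-496505} + \frac{252501}{81783} = \left(-159683\right) \left(- \frac{1}{496505}\right) + 252501 \cdot \frac{1}{81783} = \frac{159683}{496505} + \frac{84167}{27261} = \frac{46142454598}{13535222805}$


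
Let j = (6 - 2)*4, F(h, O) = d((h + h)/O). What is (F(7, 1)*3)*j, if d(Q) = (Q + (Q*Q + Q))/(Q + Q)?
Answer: 384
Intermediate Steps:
d(Q) = (Q² + 2*Q)/(2*Q) (d(Q) = (Q + (Q² + Q))/((2*Q)) = (Q + (Q + Q²))*(1/(2*Q)) = (Q² + 2*Q)*(1/(2*Q)) = (Q² + 2*Q)/(2*Q))
F(h, O) = 1 + h/O (F(h, O) = 1 + ((h + h)/O)/2 = 1 + ((2*h)/O)/2 = 1 + (2*h/O)/2 = 1 + h/O)
j = 16 (j = 4*4 = 16)
(F(7, 1)*3)*j = (((1 + 7)/1)*3)*16 = ((1*8)*3)*16 = (8*3)*16 = 24*16 = 384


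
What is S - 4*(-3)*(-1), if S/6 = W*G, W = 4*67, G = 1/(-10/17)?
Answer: -13728/5 ≈ -2745.6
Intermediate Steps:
G = -17/10 (G = 1/(-10*1/17) = 1/(-10/17) = -17/10 ≈ -1.7000)
W = 268
S = -13668/5 (S = 6*(268*(-17/10)) = 6*(-2278/5) = -13668/5 ≈ -2733.6)
S - 4*(-3)*(-1) = -13668/5 - 4*(-3)*(-1) = -13668/5 + 12*(-1) = -13668/5 - 12 = -13728/5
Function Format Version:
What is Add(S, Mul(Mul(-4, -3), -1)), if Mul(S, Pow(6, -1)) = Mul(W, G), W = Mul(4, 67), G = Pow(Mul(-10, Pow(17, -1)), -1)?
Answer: Rational(-13728, 5) ≈ -2745.6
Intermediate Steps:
G = Rational(-17, 10) (G = Pow(Mul(-10, Rational(1, 17)), -1) = Pow(Rational(-10, 17), -1) = Rational(-17, 10) ≈ -1.7000)
W = 268
S = Rational(-13668, 5) (S = Mul(6, Mul(268, Rational(-17, 10))) = Mul(6, Rational(-2278, 5)) = Rational(-13668, 5) ≈ -2733.6)
Add(S, Mul(Mul(-4, -3), -1)) = Add(Rational(-13668, 5), Mul(Mul(-4, -3), -1)) = Add(Rational(-13668, 5), Mul(12, -1)) = Add(Rational(-13668, 5), -12) = Rational(-13728, 5)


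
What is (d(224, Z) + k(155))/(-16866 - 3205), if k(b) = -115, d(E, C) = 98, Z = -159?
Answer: 17/20071 ≈ 0.00084699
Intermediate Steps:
(d(224, Z) + k(155))/(-16866 - 3205) = (98 - 115)/(-16866 - 3205) = -17/(-20071) = -17*(-1/20071) = 17/20071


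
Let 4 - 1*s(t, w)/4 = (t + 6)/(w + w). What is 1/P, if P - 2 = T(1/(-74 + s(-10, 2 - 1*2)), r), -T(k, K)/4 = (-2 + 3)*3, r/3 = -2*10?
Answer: -⅒ ≈ -0.10000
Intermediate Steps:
s(t, w) = 16 - 2*(6 + t)/w (s(t, w) = 16 - 4*(t + 6)/(w + w) = 16 - 4*(6 + t)/(2*w) = 16 - 4*(6 + t)*1/(2*w) = 16 - 2*(6 + t)/w)
r = -60 (r = 3*(-2*10) = 3*(-20) = -60)
T(k, K) = -12 (T(k, K) = -4*(-2 + 3)*3 = -4*3 = -12)
P = -10 (P = 2 - 12 = -10)
1/P = 1/(-10) = -⅒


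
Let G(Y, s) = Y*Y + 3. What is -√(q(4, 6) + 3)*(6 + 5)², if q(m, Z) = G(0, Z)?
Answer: -121*√6 ≈ -296.39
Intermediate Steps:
G(Y, s) = 3 + Y² (G(Y, s) = Y² + 3 = 3 + Y²)
q(m, Z) = 3 (q(m, Z) = 3 + 0² = 3 + 0 = 3)
-√(q(4, 6) + 3)*(6 + 5)² = -√(3 + 3)*(6 + 5)² = -√6*11² = -√6*121 = -121*√6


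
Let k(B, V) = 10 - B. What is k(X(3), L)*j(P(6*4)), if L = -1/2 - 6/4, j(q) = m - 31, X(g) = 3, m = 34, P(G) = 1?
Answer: 21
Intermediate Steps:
j(q) = 3 (j(q) = 34 - 31 = 3)
L = -2 (L = -1*½ - 6*¼ = -½ - 3/2 = -2)
k(X(3), L)*j(P(6*4)) = (10 - 1*3)*3 = (10 - 3)*3 = 7*3 = 21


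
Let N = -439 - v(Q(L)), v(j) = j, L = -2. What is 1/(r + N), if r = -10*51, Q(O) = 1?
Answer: -1/950 ≈ -0.0010526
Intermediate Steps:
r = -510
N = -440 (N = -439 - 1*1 = -439 - 1 = -440)
1/(r + N) = 1/(-510 - 440) = 1/(-950) = -1/950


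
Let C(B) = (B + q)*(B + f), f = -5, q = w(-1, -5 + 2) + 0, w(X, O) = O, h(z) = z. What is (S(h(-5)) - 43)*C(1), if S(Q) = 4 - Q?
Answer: -272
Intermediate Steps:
q = -3 (q = (-5 + 2) + 0 = -3 + 0 = -3)
C(B) = (-5 + B)*(-3 + B) (C(B) = (B - 3)*(B - 5) = (-3 + B)*(-5 + B) = (-5 + B)*(-3 + B))
(S(h(-5)) - 43)*C(1) = ((4 - 1*(-5)) - 43)*(15 + 1² - 8*1) = ((4 + 5) - 43)*(15 + 1 - 8) = (9 - 43)*8 = -34*8 = -272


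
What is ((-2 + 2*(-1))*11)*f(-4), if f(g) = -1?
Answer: 44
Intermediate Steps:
((-2 + 2*(-1))*11)*f(-4) = ((-2 + 2*(-1))*11)*(-1) = ((-2 - 2)*11)*(-1) = -4*11*(-1) = -44*(-1) = 44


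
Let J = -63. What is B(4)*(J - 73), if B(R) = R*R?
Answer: -2176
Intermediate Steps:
B(R) = R²
B(4)*(J - 73) = 4²*(-63 - 73) = 16*(-136) = -2176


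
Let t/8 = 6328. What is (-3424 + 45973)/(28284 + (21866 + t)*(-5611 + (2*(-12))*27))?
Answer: -42549/453686626 ≈ -9.3785e-5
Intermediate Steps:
t = 50624 (t = 8*6328 = 50624)
(-3424 + 45973)/(28284 + (21866 + t)*(-5611 + (2*(-12))*27)) = (-3424 + 45973)/(28284 + (21866 + 50624)*(-5611 + (2*(-12))*27)) = 42549/(28284 + 72490*(-5611 - 24*27)) = 42549/(28284 + 72490*(-5611 - 648)) = 42549/(28284 + 72490*(-6259)) = 42549/(28284 - 453714910) = 42549/(-453686626) = 42549*(-1/453686626) = -42549/453686626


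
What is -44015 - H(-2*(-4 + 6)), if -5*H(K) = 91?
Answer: -219984/5 ≈ -43997.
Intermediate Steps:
H(K) = -91/5 (H(K) = -⅕*91 = -91/5)
-44015 - H(-2*(-4 + 6)) = -44015 - 1*(-91/5) = -44015 + 91/5 = -219984/5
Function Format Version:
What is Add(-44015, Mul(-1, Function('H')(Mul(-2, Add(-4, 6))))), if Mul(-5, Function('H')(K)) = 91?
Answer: Rational(-219984, 5) ≈ -43997.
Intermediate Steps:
Function('H')(K) = Rational(-91, 5) (Function('H')(K) = Mul(Rational(-1, 5), 91) = Rational(-91, 5))
Add(-44015, Mul(-1, Function('H')(Mul(-2, Add(-4, 6))))) = Add(-44015, Mul(-1, Rational(-91, 5))) = Add(-44015, Rational(91, 5)) = Rational(-219984, 5)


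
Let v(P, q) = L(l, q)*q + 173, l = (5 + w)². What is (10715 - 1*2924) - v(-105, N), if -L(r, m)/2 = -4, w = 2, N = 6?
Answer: 7570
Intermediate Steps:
l = 49 (l = (5 + 2)² = 7² = 49)
L(r, m) = 8 (L(r, m) = -2*(-4) = 8)
v(P, q) = 173 + 8*q (v(P, q) = 8*q + 173 = 173 + 8*q)
(10715 - 1*2924) - v(-105, N) = (10715 - 1*2924) - (173 + 8*6) = (10715 - 2924) - (173 + 48) = 7791 - 1*221 = 7791 - 221 = 7570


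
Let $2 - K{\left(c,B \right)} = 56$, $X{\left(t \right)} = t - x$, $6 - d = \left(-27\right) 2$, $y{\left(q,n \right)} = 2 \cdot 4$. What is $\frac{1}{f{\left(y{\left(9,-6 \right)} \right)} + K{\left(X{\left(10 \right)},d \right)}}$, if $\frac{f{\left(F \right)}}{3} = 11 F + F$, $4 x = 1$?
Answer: $\frac{1}{234} \approx 0.0042735$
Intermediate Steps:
$x = \frac{1}{4}$ ($x = \frac{1}{4} \cdot 1 = \frac{1}{4} \approx 0.25$)
$y{\left(q,n \right)} = 8$
$d = 60$ ($d = 6 - \left(-27\right) 2 = 6 - -54 = 6 + 54 = 60$)
$X{\left(t \right)} = - \frac{1}{4} + t$ ($X{\left(t \right)} = t - \frac{1}{4} = - \frac{1}{4} + t$)
$K{\left(c,B \right)} = -54$ ($K{\left(c,B \right)} = 2 - 56 = -54$)
$f{\left(F \right)} = 36 F$ ($f{\left(F \right)} = 3 \left(11 F + F\right) = 3 \cdot 12 F = 36 F$)
$\frac{1}{f{\left(y{\left(9,-6 \right)} \right)} + K{\left(X{\left(10 \right)},d \right)}} = \frac{1}{36 \cdot 8 - 54} = \frac{1}{288 - 54} = \frac{1}{234}$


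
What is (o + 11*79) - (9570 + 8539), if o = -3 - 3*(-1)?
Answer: -17240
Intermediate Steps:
o = 0 (o = -3 + 3 = 0)
(o + 11*79) - (9570 + 8539) = (0 + 11*79) - (9570 + 8539) = (0 + 869) - 1*18109 = 869 - 18109 = -17240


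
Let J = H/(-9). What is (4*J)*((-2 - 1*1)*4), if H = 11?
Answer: 176/3 ≈ 58.667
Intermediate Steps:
J = -11/9 (J = 11/(-9) = 11*(-⅑) = -11/9 ≈ -1.2222)
(4*J)*((-2 - 1*1)*4) = (4*(-11/9))*((-2 - 1*1)*4) = -44*(-2 - 1)*4/9 = -(-44)*4/3 = -44/9*(-12) = 176/3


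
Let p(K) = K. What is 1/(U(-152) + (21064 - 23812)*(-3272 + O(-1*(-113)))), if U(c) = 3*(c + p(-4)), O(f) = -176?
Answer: 1/9474636 ≈ 1.0554e-7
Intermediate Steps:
U(c) = -12 + 3*c (U(c) = 3*(c - 4) = 3*(-4 + c) = -12 + 3*c)
1/(U(-152) + (21064 - 23812)*(-3272 + O(-1*(-113)))) = 1/((-12 + 3*(-152)) + (21064 - 23812)*(-3272 - 176)) = 1/((-12 - 456) - 2748*(-3448)) = 1/(-468 + 9475104) = 1/9474636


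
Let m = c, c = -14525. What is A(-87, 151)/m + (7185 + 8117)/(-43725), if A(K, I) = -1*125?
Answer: -8671837/25404225 ≈ -0.34135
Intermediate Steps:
A(K, I) = -125
m = -14525
A(-87, 151)/m + (7185 + 8117)/(-43725) = -125/(-14525) + (7185 + 8117)/(-43725) = -125*(-1/14525) + 15302*(-1/43725) = 5/581 - 15302/43725 = -8671837/25404225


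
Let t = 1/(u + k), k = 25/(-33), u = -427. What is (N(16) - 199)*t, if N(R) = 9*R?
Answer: 1815/14116 ≈ 0.12858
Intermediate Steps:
k = -25/33 (k = 25*(-1/33) = -25/33 ≈ -0.75758)
t = -33/14116 (t = 1/(-427 - 25/33) = 1/(-14116/33) = -33/14116 ≈ -0.0023378)
(N(16) - 199)*t = (9*16 - 199)*(-33/14116) = (144 - 199)*(-33/14116) = -55*(-33/14116) = 1815/14116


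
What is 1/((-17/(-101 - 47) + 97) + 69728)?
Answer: 148/10334117 ≈ 1.4322e-5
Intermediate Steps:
1/((-17/(-101 - 47) + 97) + 69728) = 1/((-17/(-148) + 97) + 69728) = 1/((-17*(-1/148) + 97) + 69728) = 1/((17/148 + 97) + 69728) = 1/(14373/148 + 69728) = 1/(10334117/148) = 148/10334117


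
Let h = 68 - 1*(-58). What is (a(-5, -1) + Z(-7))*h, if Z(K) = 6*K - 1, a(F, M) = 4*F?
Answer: -7938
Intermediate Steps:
h = 126 (h = 68 + 58 = 126)
Z(K) = -1 + 6*K
(a(-5, -1) + Z(-7))*h = (4*(-5) + (-1 + 6*(-7)))*126 = (-20 + (-1 - 42))*126 = (-20 - 43)*126 = -63*126 = -7938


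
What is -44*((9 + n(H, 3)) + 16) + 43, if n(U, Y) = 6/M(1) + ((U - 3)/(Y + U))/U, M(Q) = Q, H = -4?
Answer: -1244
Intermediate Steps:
n(U, Y) = 6 + (-3 + U)/(U*(U + Y)) (n(U, Y) = 6/1 + ((U - 3)/(Y + U))/U = 6*1 + ((-3 + U)/(U + Y))/U = 6 + ((-3 + U)/(U + Y))/U = 6 + (-3 + U)/(U*(U + Y)))
-44*((9 + n(H, 3)) + 16) + 43 = -44*((9 + (-3 - 4 + 6*(-4)² + 6*(-4)*3)/((-4)*(-4 + 3))) + 16) + 43 = -44*((9 - ¼*(-3 - 4 + 6*16 - 72)/(-1)) + 16) + 43 = -44*((9 - ¼*(-1)*(-3 - 4 + 96 - 72)) + 16) + 43 = -44*((9 - ¼*(-1)*17) + 16) + 43 = -44*((9 + 17/4) + 16) + 43 = -44*(53/4 + 16) + 43 = -44*117/4 + 43 = -1287 + 43 = -1244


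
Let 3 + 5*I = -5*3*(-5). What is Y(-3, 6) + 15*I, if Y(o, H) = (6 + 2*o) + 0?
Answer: 216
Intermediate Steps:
I = 72/5 (I = -3/5 + (-5*3*(-5))/5 = -3/5 + (-15*(-5))/5 = -3/5 + (1/5)*75 = -3/5 + 15 = 72/5 ≈ 14.400)
Y(o, H) = 6 + 2*o
Y(-3, 6) + 15*I = (6 + 2*(-3)) + 15*(72/5) = (6 - 6) + 216 = 0 + 216 = 216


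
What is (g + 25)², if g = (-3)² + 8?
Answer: 1764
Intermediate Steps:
g = 17 (g = 9 + 8 = 17)
(g + 25)² = (17 + 25)² = 42² = 1764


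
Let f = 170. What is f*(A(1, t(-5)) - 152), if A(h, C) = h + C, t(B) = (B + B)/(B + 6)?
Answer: -27370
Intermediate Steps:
t(B) = 2*B/(6 + B) (t(B) = (2*B)/(6 + B) = 2*B/(6 + B))
A(h, C) = C + h
f*(A(1, t(-5)) - 152) = 170*((2*(-5)/(6 - 5) + 1) - 152) = 170*((2*(-5)/1 + 1) - 152) = 170*((2*(-5)*1 + 1) - 152) = 170*((-10 + 1) - 152) = 170*(-9 - 152) = 170*(-161) = -27370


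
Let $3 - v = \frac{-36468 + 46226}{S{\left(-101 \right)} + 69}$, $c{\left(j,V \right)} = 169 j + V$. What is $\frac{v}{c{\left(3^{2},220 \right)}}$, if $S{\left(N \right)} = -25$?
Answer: $- \frac{4813}{38302} \approx -0.12566$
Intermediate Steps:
$c{\left(j,V \right)} = V + 169 j$
$v = - \frac{4813}{22}$ ($v = 3 - \frac{-36468 + 46226}{-25 + 69} = 3 - \frac{9758}{44} = 3 - 9758 \cdot \frac{1}{44} = 3 - \frac{4879}{22} = - \frac{4813}{22} \approx -218.77$)
$\frac{v}{c{\left(3^{2},220 \right)}} = - \frac{4813}{22 \left(220 + 169 \cdot 3^{2}\right)} = - \frac{4813}{22 \left(220 + 169 \cdot 9\right)} = - \frac{4813}{22 \left(220 + 1521\right)} = - \frac{4813}{22 \cdot 1741} = \left(- \frac{4813}{22}\right) \frac{1}{1741} = - \frac{4813}{38302}$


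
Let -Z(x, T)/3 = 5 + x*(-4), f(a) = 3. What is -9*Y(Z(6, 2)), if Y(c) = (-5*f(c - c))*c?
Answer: 7695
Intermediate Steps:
Z(x, T) = -15 + 12*x (Z(x, T) = -3*(5 + x*(-4)) = -3*(5 - 4*x) = -15 + 12*x)
Y(c) = -15*c (Y(c) = (-5*3)*c = -15*c)
-9*Y(Z(6, 2)) = -(-135)*(-15 + 12*6) = -(-135)*(-15 + 72) = -(-135)*57 = -9*(-855) = 7695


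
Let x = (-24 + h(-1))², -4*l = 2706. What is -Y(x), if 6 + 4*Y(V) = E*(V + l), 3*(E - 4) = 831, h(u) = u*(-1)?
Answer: 82907/8 ≈ 10363.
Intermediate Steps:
h(u) = -u
l = -1353/2 (l = -¼*2706 = -1353/2 ≈ -676.50)
E = 281 (E = 4 + (⅓)*831 = 4 + 277 = 281)
x = 529 (x = (-24 - 1*(-1))² = (-24 + 1)² = (-23)² = 529)
Y(V) = -380205/8 + 281*V/4 (Y(V) = -3/2 + (281*(V - 1353/2))/4 = -3/2 + (281*(-1353/2 + V))/4 = -3/2 + (-380193/2 + 281*V)/4 = -3/2 + (-380193/8 + 281*V/4) = -380205/8 + 281*V/4)
-Y(x) = -(-380205/8 + (281/4)*529) = -(-380205/8 + 148649/4) = -1*(-82907/8) = 82907/8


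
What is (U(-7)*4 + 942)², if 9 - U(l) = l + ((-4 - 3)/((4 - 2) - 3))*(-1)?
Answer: 1069156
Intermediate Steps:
U(l) = 16 - l (U(l) = 9 - (l + ((-4 - 3)/((4 - 2) - 3))*(-1)) = 9 - (l - 7/(2 - 3)*(-1)) = 9 - (l - 7/(-1)*(-1)) = 9 - (l - 7*(-1)*(-1)) = 9 - (l + 7*(-1)) = 9 - (l - 7) = 9 - (-7 + l) = 9 + (7 - l) = 16 - l)
(U(-7)*4 + 942)² = ((16 - 1*(-7))*4 + 942)² = ((16 + 7)*4 + 942)² = (23*4 + 942)² = (92 + 942)² = 1034² = 1069156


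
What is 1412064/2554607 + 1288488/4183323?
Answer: 3066233424296/3562248739687 ≈ 0.86076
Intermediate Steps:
1412064/2554607 + 1288488/4183323 = 1412064*(1/2554607) + 1288488*(1/4183323) = 1412064/2554607 + 429496/1394441 = 3066233424296/3562248739687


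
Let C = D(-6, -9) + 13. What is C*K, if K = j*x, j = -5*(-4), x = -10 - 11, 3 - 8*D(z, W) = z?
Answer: -11865/2 ≈ -5932.5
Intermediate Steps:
D(z, W) = 3/8 - z/8
x = -21
C = 113/8 (C = (3/8 - 1/8*(-6)) + 13 = (3/8 + 3/4) + 13 = 9/8 + 13 = 113/8 ≈ 14.125)
j = 20
K = -420 (K = 20*(-21) = -420)
C*K = (113/8)*(-420) = -11865/2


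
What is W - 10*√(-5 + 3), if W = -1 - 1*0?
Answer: -1 - 10*I*√2 ≈ -1.0 - 14.142*I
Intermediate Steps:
W = -1 (W = -1 + 0 = -1)
W - 10*√(-5 + 3) = -1 - 10*√(-5 + 3) = -1 - 10*I*√2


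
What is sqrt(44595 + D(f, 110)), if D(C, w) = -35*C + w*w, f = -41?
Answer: sqrt(58130) ≈ 241.10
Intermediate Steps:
D(C, w) = w**2 - 35*C (D(C, w) = -35*C + w**2 = w**2 - 35*C)
sqrt(44595 + D(f, 110)) = sqrt(44595 + (110**2 - 35*(-41))) = sqrt(44595 + (12100 + 1435)) = sqrt(44595 + 13535) = sqrt(58130)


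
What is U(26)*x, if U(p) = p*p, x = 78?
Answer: 52728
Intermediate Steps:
U(p) = p**2
U(26)*x = 26**2*78 = 676*78 = 52728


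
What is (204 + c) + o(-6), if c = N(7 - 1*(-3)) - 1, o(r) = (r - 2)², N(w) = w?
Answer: 277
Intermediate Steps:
o(r) = (-2 + r)²
c = 9 (c = (7 - 1*(-3)) - 1 = (7 + 3) - 1 = 10 - 1 = 9)
(204 + c) + o(-6) = (204 + 9) + (-2 - 6)² = 213 + (-8)² = 213 + 64 = 277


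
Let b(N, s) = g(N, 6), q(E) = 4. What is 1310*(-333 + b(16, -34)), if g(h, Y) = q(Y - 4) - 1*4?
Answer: -436230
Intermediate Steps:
g(h, Y) = 0 (g(h, Y) = 4 - 1*4 = 4 - 4 = 0)
b(N, s) = 0
1310*(-333 + b(16, -34)) = 1310*(-333 + 0) = 1310*(-333) = -436230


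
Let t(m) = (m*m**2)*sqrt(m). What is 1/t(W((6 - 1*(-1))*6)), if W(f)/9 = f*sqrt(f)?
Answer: 42**(3/4)/12004512424128 ≈ 1.3743e-12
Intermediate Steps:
W(f) = 9*f**(3/2) (W(f) = 9*(f*sqrt(f)) = 9*f**(3/2))
t(m) = m**(7/2) (t(m) = m**3*sqrt(m) = m**(7/2))
1/t(W((6 - 1*(-1))*6)) = 1/((9*((6 - 1*(-1))*6)**(3/2))**(7/2)) = 1/((9*((6 + 1)*6)**(3/2))**(7/2)) = 1/((9*(7*6)**(3/2))**(7/2)) = 1/((9*42**(3/2))**(7/2)) = 1/((9*(42*sqrt(42)))**(7/2)) = 1/((378*sqrt(42))**(7/2)) = 1/(285821724384*42**(1/4)) = 42**(3/4)/12004512424128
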